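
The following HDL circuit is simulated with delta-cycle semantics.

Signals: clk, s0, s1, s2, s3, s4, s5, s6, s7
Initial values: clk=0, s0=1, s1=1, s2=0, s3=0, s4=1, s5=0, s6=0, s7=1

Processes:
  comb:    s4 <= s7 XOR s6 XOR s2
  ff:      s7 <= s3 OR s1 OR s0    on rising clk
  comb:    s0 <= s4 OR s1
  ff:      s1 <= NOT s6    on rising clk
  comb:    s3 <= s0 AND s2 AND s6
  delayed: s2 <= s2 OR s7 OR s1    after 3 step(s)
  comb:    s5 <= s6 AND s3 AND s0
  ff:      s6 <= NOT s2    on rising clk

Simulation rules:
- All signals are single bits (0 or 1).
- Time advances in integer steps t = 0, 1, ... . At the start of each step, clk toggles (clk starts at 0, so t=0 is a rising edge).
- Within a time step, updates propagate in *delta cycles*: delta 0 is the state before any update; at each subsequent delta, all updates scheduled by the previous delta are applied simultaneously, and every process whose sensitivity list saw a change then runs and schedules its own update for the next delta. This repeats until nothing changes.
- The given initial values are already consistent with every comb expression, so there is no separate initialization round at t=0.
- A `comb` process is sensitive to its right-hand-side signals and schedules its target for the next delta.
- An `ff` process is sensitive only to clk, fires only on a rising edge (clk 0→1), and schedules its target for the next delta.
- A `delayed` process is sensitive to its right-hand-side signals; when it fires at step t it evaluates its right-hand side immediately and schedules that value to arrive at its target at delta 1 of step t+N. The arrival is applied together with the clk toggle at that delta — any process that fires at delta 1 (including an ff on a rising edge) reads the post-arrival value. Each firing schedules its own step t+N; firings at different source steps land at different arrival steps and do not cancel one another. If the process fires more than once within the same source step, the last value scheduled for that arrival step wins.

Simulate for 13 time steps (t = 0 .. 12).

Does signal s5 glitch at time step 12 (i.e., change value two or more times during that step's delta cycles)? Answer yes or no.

no

t=0 Δ0: s0=1 s5=0 s3=0 s7=1 s1=1 clk=0 s6=0 s4=1 s2=0
  Δ1: clk:0→1
  Δ2: s6:0→1
  Δ3: s4:1→0
  (3Δ to stable)
t=1 Δ0: s0=1 s5=0 s3=0 s7=1 s1=1 clk=1 s6=1 s4=0 s2=0
  Δ1: clk:1→0
  (1Δ to stable)
t=2 Δ0: s0=1 s5=0 s3=0 s7=1 s1=1 clk=0 s6=1 s4=0 s2=0
  Δ1: clk:0→1
  Δ2: s1:1→0
  Δ3: s0:1→0
  (3Δ to stable)
t=3 Δ0: s0=0 s5=0 s3=0 s7=1 s1=0 clk=1 s6=1 s4=0 s2=0
  Δ1: clk:1→0
  (1Δ to stable)
t=4 Δ0: s0=0 s5=0 s3=0 s7=1 s1=0 clk=0 s6=1 s4=0 s2=0
  Δ1: clk:0→1
  Δ2: s7:1→0
  Δ3: s4:0→1
  Δ4: s0:0→1
  (4Δ to stable)
t=5 Δ0: s0=1 s5=0 s3=0 s7=0 s1=0 clk=1 s6=1 s4=1 s2=0
  Δ1: clk:1→0, s2:0→1
  Δ2: s3:0→1, s4:1→0
  Δ3: s0:1→0, s5:0→1
  Δ4: s5:1→0, s3:1→0
  (4Δ to stable)
t=6 Δ0: s0=0 s5=0 s3=0 s7=0 s1=0 clk=0 s6=1 s4=0 s2=1
  Δ1: clk:0→1
  Δ2: s6:1→0
  Δ3: s4:0→1
  Δ4: s0:0→1
  (4Δ to stable)
t=7 Δ0: s0=1 s5=0 s3=0 s7=0 s1=0 clk=1 s6=0 s4=1 s2=1
  Δ1: clk:1→0, s2:1→0
  Δ2: s4:1→0
  Δ3: s0:1→0
  (3Δ to stable)
t=8 Δ0: s0=0 s5=0 s3=0 s7=0 s1=0 clk=0 s6=0 s4=0 s2=0
  Δ1: clk:0→1, s2:0→1
  Δ2: s1:0→1, s4:0→1
  Δ3: s0:0→1
  (3Δ to stable)
t=9 Δ0: s0=1 s5=0 s3=0 s7=0 s1=1 clk=1 s6=0 s4=1 s2=1
  Δ1: clk:1→0
  (1Δ to stable)
t=10 Δ0: s0=1 s5=0 s3=0 s7=0 s1=1 clk=0 s6=0 s4=1 s2=1
  Δ1: clk:0→1, s2:1→0
  Δ2: s7:0→1, s6:0→1, s4:1→0
  (2Δ to stable)
t=11 Δ0: s0=1 s5=0 s3=0 s7=1 s1=1 clk=1 s6=1 s4=0 s2=0
  Δ1: clk:1→0, s2:0→1
  Δ2: s3:0→1, s4:0→1
  Δ3: s5:0→1
  (3Δ to stable)
t=12 Δ0: s0=1 s5=1 s3=1 s7=1 s1=1 clk=0 s6=1 s4=1 s2=1
  Δ1: clk:0→1
  Δ2: s1:1→0, s6:1→0
  Δ3: s5:1→0, s3:1→0, s4:1→0
  Δ4: s0:1→0
  (4Δ to stable)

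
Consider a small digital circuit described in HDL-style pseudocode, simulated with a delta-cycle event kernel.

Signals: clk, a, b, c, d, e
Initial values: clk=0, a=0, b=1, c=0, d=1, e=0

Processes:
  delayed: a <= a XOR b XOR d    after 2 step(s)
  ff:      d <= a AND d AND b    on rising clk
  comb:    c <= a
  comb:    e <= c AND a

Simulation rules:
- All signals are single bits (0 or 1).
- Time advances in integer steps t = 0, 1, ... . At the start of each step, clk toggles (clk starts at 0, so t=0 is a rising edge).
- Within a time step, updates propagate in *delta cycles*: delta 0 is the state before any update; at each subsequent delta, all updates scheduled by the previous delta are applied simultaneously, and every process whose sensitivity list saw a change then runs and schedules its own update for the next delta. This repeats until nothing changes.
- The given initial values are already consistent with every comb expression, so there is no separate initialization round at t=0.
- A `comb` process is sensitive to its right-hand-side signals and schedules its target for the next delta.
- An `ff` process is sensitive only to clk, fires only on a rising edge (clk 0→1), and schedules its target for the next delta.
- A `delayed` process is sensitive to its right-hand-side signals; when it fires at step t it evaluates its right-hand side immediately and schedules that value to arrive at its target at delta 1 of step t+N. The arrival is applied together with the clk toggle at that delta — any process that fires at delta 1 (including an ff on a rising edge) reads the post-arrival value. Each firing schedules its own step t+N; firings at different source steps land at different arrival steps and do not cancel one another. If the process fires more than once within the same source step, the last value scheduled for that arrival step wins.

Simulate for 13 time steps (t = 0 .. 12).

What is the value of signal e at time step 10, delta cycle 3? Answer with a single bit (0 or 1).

[bits: clk,c,b,e,a,d]
t=0: Δ0=001001 Δ1=101001 Δ2=101000 | 2Δ
t=1: Δ0=101000 Δ1=001000 | 1Δ
t=2: Δ0=001000 Δ1=101010 Δ2=111010 Δ3=111110 | 3Δ
t=3: Δ0=111110 Δ1=011110 | 1Δ
t=4: Δ0=011110 Δ1=111100 Δ2=101000 | 2Δ
t=5: Δ0=101000 Δ1=001000 | 1Δ
t=6: Δ0=001000 Δ1=101010 Δ2=111010 Δ3=111110 | 3Δ
t=7: Δ0=111110 Δ1=011110 | 1Δ
t=8: Δ0=011110 Δ1=111100 Δ2=101000 | 2Δ
t=9: Δ0=101000 Δ1=001000 | 1Δ
t=10: Δ0=001000 Δ1=101010 Δ2=111010 Δ3=111110 | 3Δ
t=11: Δ0=111110 Δ1=011110 | 1Δ
t=12: Δ0=011110 Δ1=111100 Δ2=101000 | 2Δ

1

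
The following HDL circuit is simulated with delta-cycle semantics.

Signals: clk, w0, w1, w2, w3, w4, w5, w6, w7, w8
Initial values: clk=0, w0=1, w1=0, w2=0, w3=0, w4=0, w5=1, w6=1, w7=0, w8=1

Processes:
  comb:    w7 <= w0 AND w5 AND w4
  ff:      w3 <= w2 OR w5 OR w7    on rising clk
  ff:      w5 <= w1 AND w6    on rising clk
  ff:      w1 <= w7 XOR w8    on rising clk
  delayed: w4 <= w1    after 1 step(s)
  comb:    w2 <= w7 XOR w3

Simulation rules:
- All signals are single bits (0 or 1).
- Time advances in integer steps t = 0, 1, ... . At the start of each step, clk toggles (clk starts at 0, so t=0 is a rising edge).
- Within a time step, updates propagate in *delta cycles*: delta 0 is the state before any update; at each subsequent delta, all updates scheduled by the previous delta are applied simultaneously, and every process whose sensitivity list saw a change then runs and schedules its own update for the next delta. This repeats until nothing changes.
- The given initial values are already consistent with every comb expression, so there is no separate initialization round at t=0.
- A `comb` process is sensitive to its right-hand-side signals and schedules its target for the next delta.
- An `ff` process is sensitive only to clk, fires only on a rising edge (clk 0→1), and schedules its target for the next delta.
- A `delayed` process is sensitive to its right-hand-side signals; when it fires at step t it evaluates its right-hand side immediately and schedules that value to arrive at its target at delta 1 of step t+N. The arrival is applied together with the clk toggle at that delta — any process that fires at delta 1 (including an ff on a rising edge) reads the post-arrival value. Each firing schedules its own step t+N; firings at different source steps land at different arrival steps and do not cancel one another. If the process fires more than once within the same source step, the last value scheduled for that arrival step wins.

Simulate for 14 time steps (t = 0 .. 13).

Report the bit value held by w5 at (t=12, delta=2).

t0.Δ0 w1=0 w5=1 w0=1 clk=0 w3=0 w8=1 w6=1 w7=0 w2=0 w4=0
t0.Δ1 w1=0 w5=1 w0=1 clk=1 w3=0 w8=1 w6=1 w7=0 w2=0 w4=0
t0.Δ2 w1=1 w5=0 w0=1 clk=1 w3=1 w8=1 w6=1 w7=0 w2=0 w4=0
t0.Δ3 w1=1 w5=0 w0=1 clk=1 w3=1 w8=1 w6=1 w7=0 w2=1 w4=0
t1.Δ0 w1=1 w5=0 w0=1 clk=1 w3=1 w8=1 w6=1 w7=0 w2=1 w4=0
t1.Δ1 w1=1 w5=0 w0=1 clk=0 w3=1 w8=1 w6=1 w7=0 w2=1 w4=1
t2.Δ0 w1=1 w5=0 w0=1 clk=0 w3=1 w8=1 w6=1 w7=0 w2=1 w4=1
t2.Δ1 w1=1 w5=0 w0=1 clk=1 w3=1 w8=1 w6=1 w7=0 w2=1 w4=1
t2.Δ2 w1=1 w5=1 w0=1 clk=1 w3=1 w8=1 w6=1 w7=0 w2=1 w4=1
t2.Δ3 w1=1 w5=1 w0=1 clk=1 w3=1 w8=1 w6=1 w7=1 w2=1 w4=1
t2.Δ4 w1=1 w5=1 w0=1 clk=1 w3=1 w8=1 w6=1 w7=1 w2=0 w4=1
t3.Δ0 w1=1 w5=1 w0=1 clk=1 w3=1 w8=1 w6=1 w7=1 w2=0 w4=1
t3.Δ1 w1=1 w5=1 w0=1 clk=0 w3=1 w8=1 w6=1 w7=1 w2=0 w4=1
t4.Δ0 w1=1 w5=1 w0=1 clk=0 w3=1 w8=1 w6=1 w7=1 w2=0 w4=1
t4.Δ1 w1=1 w5=1 w0=1 clk=1 w3=1 w8=1 w6=1 w7=1 w2=0 w4=1
t4.Δ2 w1=0 w5=1 w0=1 clk=1 w3=1 w8=1 w6=1 w7=1 w2=0 w4=1
t5.Δ0 w1=0 w5=1 w0=1 clk=1 w3=1 w8=1 w6=1 w7=1 w2=0 w4=1
t5.Δ1 w1=0 w5=1 w0=1 clk=0 w3=1 w8=1 w6=1 w7=1 w2=0 w4=0
t5.Δ2 w1=0 w5=1 w0=1 clk=0 w3=1 w8=1 w6=1 w7=0 w2=0 w4=0
t5.Δ3 w1=0 w5=1 w0=1 clk=0 w3=1 w8=1 w6=1 w7=0 w2=1 w4=0
t6.Δ0 w1=0 w5=1 w0=1 clk=0 w3=1 w8=1 w6=1 w7=0 w2=1 w4=0
t6.Δ1 w1=0 w5=1 w0=1 clk=1 w3=1 w8=1 w6=1 w7=0 w2=1 w4=0
t6.Δ2 w1=1 w5=0 w0=1 clk=1 w3=1 w8=1 w6=1 w7=0 w2=1 w4=0
t7.Δ0 w1=1 w5=0 w0=1 clk=1 w3=1 w8=1 w6=1 w7=0 w2=1 w4=0
t7.Δ1 w1=1 w5=0 w0=1 clk=0 w3=1 w8=1 w6=1 w7=0 w2=1 w4=1
t8.Δ0 w1=1 w5=0 w0=1 clk=0 w3=1 w8=1 w6=1 w7=0 w2=1 w4=1
t8.Δ1 w1=1 w5=0 w0=1 clk=1 w3=1 w8=1 w6=1 w7=0 w2=1 w4=1
t8.Δ2 w1=1 w5=1 w0=1 clk=1 w3=1 w8=1 w6=1 w7=0 w2=1 w4=1
t8.Δ3 w1=1 w5=1 w0=1 clk=1 w3=1 w8=1 w6=1 w7=1 w2=1 w4=1
t8.Δ4 w1=1 w5=1 w0=1 clk=1 w3=1 w8=1 w6=1 w7=1 w2=0 w4=1
t9.Δ0 w1=1 w5=1 w0=1 clk=1 w3=1 w8=1 w6=1 w7=1 w2=0 w4=1
t9.Δ1 w1=1 w5=1 w0=1 clk=0 w3=1 w8=1 w6=1 w7=1 w2=0 w4=1
t10.Δ0 w1=1 w5=1 w0=1 clk=0 w3=1 w8=1 w6=1 w7=1 w2=0 w4=1
t10.Δ1 w1=1 w5=1 w0=1 clk=1 w3=1 w8=1 w6=1 w7=1 w2=0 w4=1
t10.Δ2 w1=0 w5=1 w0=1 clk=1 w3=1 w8=1 w6=1 w7=1 w2=0 w4=1
t11.Δ0 w1=0 w5=1 w0=1 clk=1 w3=1 w8=1 w6=1 w7=1 w2=0 w4=1
t11.Δ1 w1=0 w5=1 w0=1 clk=0 w3=1 w8=1 w6=1 w7=1 w2=0 w4=0
t11.Δ2 w1=0 w5=1 w0=1 clk=0 w3=1 w8=1 w6=1 w7=0 w2=0 w4=0
t11.Δ3 w1=0 w5=1 w0=1 clk=0 w3=1 w8=1 w6=1 w7=0 w2=1 w4=0
t12.Δ0 w1=0 w5=1 w0=1 clk=0 w3=1 w8=1 w6=1 w7=0 w2=1 w4=0
t12.Δ1 w1=0 w5=1 w0=1 clk=1 w3=1 w8=1 w6=1 w7=0 w2=1 w4=0
t12.Δ2 w1=1 w5=0 w0=1 clk=1 w3=1 w8=1 w6=1 w7=0 w2=1 w4=0
t13.Δ0 w1=1 w5=0 w0=1 clk=1 w3=1 w8=1 w6=1 w7=0 w2=1 w4=0
t13.Δ1 w1=1 w5=0 w0=1 clk=0 w3=1 w8=1 w6=1 w7=0 w2=1 w4=1

0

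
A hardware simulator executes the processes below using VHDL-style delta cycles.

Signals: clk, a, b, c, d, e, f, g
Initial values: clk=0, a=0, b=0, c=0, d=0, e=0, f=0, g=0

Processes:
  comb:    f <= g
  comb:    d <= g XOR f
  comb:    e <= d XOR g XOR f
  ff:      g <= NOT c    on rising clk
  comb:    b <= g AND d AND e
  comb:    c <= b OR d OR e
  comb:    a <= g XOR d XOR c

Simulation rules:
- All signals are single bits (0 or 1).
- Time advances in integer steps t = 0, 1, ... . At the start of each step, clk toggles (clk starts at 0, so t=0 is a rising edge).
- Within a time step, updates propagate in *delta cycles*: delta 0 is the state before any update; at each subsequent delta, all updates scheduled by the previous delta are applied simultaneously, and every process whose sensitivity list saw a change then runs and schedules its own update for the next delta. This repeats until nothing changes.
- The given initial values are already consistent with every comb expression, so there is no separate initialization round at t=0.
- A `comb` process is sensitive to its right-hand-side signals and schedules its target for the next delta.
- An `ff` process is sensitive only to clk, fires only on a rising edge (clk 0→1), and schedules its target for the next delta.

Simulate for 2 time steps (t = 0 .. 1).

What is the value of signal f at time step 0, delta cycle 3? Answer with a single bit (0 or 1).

[bits: a,f,c,b,d,clk,g,e]
t=0: Δ0=00000000 Δ1=00000100 Δ2=00000110 Δ3=11001111 Δ4=01110111 Δ5=01100110 Δ6=01000110 Δ7=11000110 | 7Δ
t=1: Δ0=11000110 Δ1=11000010 | 1Δ

1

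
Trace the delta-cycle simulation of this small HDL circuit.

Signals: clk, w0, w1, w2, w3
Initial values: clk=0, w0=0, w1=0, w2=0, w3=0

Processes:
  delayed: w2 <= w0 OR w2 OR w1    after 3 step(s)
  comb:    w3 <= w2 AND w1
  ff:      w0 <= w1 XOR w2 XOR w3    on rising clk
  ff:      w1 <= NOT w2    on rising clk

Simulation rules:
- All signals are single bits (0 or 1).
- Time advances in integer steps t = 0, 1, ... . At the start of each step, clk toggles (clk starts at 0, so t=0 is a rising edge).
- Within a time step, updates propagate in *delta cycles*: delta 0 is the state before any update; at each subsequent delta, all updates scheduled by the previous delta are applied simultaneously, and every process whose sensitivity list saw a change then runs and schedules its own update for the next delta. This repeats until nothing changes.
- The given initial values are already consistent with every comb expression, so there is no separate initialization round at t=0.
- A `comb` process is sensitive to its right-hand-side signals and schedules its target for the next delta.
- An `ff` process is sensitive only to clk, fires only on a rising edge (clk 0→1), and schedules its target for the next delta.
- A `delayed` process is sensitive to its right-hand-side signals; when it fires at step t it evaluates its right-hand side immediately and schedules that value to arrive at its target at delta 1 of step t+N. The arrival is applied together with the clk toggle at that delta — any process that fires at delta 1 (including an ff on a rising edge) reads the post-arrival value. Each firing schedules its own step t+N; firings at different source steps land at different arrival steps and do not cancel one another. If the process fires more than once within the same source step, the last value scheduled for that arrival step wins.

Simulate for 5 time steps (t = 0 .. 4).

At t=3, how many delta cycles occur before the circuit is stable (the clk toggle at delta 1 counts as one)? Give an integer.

2

t0.Δ0 w1=0 w3=0 w2=0 clk=0 w0=0
t0.Δ1 w1=0 w3=0 w2=0 clk=1 w0=0
t0.Δ2 w1=1 w3=0 w2=0 clk=1 w0=0
t1.Δ0 w1=1 w3=0 w2=0 clk=1 w0=0
t1.Δ1 w1=1 w3=0 w2=0 clk=0 w0=0
t2.Δ0 w1=1 w3=0 w2=0 clk=0 w0=0
t2.Δ1 w1=1 w3=0 w2=0 clk=1 w0=0
t2.Δ2 w1=1 w3=0 w2=0 clk=1 w0=1
t3.Δ0 w1=1 w3=0 w2=0 clk=1 w0=1
t3.Δ1 w1=1 w3=0 w2=1 clk=0 w0=1
t3.Δ2 w1=1 w3=1 w2=1 clk=0 w0=1
t4.Δ0 w1=1 w3=1 w2=1 clk=0 w0=1
t4.Δ1 w1=1 w3=1 w2=1 clk=1 w0=1
t4.Δ2 w1=0 w3=1 w2=1 clk=1 w0=1
t4.Δ3 w1=0 w3=0 w2=1 clk=1 w0=1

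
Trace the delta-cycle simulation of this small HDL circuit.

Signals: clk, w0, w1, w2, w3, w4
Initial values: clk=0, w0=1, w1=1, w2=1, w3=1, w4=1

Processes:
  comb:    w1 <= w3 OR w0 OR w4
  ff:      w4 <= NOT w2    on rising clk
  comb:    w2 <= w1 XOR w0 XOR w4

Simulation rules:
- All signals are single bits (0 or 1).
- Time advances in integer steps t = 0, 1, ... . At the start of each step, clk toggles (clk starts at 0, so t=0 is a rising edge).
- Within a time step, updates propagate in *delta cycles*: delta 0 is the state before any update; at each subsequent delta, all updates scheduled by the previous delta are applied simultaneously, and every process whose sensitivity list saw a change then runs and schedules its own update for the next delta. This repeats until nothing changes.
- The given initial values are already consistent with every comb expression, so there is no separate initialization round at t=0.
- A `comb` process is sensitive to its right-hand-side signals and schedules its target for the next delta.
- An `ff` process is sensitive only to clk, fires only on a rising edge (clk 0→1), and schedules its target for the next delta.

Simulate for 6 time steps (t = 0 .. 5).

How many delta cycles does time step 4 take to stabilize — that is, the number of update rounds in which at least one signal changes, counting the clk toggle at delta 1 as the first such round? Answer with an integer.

3

t0.Δ0 w1=1 w4=1 w2=1 w3=1 clk=0 w0=1
t0.Δ1 w1=1 w4=1 w2=1 w3=1 clk=1 w0=1
t0.Δ2 w1=1 w4=0 w2=1 w3=1 clk=1 w0=1
t0.Δ3 w1=1 w4=0 w2=0 w3=1 clk=1 w0=1
t1.Δ0 w1=1 w4=0 w2=0 w3=1 clk=1 w0=1
t1.Δ1 w1=1 w4=0 w2=0 w3=1 clk=0 w0=1
t2.Δ0 w1=1 w4=0 w2=0 w3=1 clk=0 w0=1
t2.Δ1 w1=1 w4=0 w2=0 w3=1 clk=1 w0=1
t2.Δ2 w1=1 w4=1 w2=0 w3=1 clk=1 w0=1
t2.Δ3 w1=1 w4=1 w2=1 w3=1 clk=1 w0=1
t3.Δ0 w1=1 w4=1 w2=1 w3=1 clk=1 w0=1
t3.Δ1 w1=1 w4=1 w2=1 w3=1 clk=0 w0=1
t4.Δ0 w1=1 w4=1 w2=1 w3=1 clk=0 w0=1
t4.Δ1 w1=1 w4=1 w2=1 w3=1 clk=1 w0=1
t4.Δ2 w1=1 w4=0 w2=1 w3=1 clk=1 w0=1
t4.Δ3 w1=1 w4=0 w2=0 w3=1 clk=1 w0=1
t5.Δ0 w1=1 w4=0 w2=0 w3=1 clk=1 w0=1
t5.Δ1 w1=1 w4=0 w2=0 w3=1 clk=0 w0=1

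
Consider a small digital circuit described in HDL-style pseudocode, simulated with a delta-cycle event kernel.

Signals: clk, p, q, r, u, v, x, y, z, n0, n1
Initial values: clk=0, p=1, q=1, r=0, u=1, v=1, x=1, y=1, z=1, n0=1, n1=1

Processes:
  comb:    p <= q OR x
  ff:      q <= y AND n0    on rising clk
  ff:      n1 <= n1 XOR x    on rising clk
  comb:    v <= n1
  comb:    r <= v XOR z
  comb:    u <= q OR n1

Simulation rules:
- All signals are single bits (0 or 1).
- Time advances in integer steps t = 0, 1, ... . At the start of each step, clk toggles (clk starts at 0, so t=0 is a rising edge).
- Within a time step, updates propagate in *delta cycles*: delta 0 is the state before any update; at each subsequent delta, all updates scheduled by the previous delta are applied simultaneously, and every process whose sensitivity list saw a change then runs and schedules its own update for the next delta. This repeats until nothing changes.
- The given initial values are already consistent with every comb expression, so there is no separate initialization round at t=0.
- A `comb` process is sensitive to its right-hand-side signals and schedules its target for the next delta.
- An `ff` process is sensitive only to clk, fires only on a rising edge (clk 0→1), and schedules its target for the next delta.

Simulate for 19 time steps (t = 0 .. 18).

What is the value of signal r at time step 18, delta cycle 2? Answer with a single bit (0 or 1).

t0.Δ0 q=1 x=1 n1=1 y=1 v=1 p=1 u=1 n0=1 clk=0 r=0 z=1
t0.Δ1 q=1 x=1 n1=1 y=1 v=1 p=1 u=1 n0=1 clk=1 r=0 z=1
t0.Δ2 q=1 x=1 n1=0 y=1 v=1 p=1 u=1 n0=1 clk=1 r=0 z=1
t0.Δ3 q=1 x=1 n1=0 y=1 v=0 p=1 u=1 n0=1 clk=1 r=0 z=1
t0.Δ4 q=1 x=1 n1=0 y=1 v=0 p=1 u=1 n0=1 clk=1 r=1 z=1
t1.Δ0 q=1 x=1 n1=0 y=1 v=0 p=1 u=1 n0=1 clk=1 r=1 z=1
t1.Δ1 q=1 x=1 n1=0 y=1 v=0 p=1 u=1 n0=1 clk=0 r=1 z=1
t2.Δ0 q=1 x=1 n1=0 y=1 v=0 p=1 u=1 n0=1 clk=0 r=1 z=1
t2.Δ1 q=1 x=1 n1=0 y=1 v=0 p=1 u=1 n0=1 clk=1 r=1 z=1
t2.Δ2 q=1 x=1 n1=1 y=1 v=0 p=1 u=1 n0=1 clk=1 r=1 z=1
t2.Δ3 q=1 x=1 n1=1 y=1 v=1 p=1 u=1 n0=1 clk=1 r=1 z=1
t2.Δ4 q=1 x=1 n1=1 y=1 v=1 p=1 u=1 n0=1 clk=1 r=0 z=1
t3.Δ0 q=1 x=1 n1=1 y=1 v=1 p=1 u=1 n0=1 clk=1 r=0 z=1
t3.Δ1 q=1 x=1 n1=1 y=1 v=1 p=1 u=1 n0=1 clk=0 r=0 z=1
t4.Δ0 q=1 x=1 n1=1 y=1 v=1 p=1 u=1 n0=1 clk=0 r=0 z=1
t4.Δ1 q=1 x=1 n1=1 y=1 v=1 p=1 u=1 n0=1 clk=1 r=0 z=1
t4.Δ2 q=1 x=1 n1=0 y=1 v=1 p=1 u=1 n0=1 clk=1 r=0 z=1
t4.Δ3 q=1 x=1 n1=0 y=1 v=0 p=1 u=1 n0=1 clk=1 r=0 z=1
t4.Δ4 q=1 x=1 n1=0 y=1 v=0 p=1 u=1 n0=1 clk=1 r=1 z=1
t5.Δ0 q=1 x=1 n1=0 y=1 v=0 p=1 u=1 n0=1 clk=1 r=1 z=1
t5.Δ1 q=1 x=1 n1=0 y=1 v=0 p=1 u=1 n0=1 clk=0 r=1 z=1
t6.Δ0 q=1 x=1 n1=0 y=1 v=0 p=1 u=1 n0=1 clk=0 r=1 z=1
t6.Δ1 q=1 x=1 n1=0 y=1 v=0 p=1 u=1 n0=1 clk=1 r=1 z=1
t6.Δ2 q=1 x=1 n1=1 y=1 v=0 p=1 u=1 n0=1 clk=1 r=1 z=1
t6.Δ3 q=1 x=1 n1=1 y=1 v=1 p=1 u=1 n0=1 clk=1 r=1 z=1
t6.Δ4 q=1 x=1 n1=1 y=1 v=1 p=1 u=1 n0=1 clk=1 r=0 z=1
t7.Δ0 q=1 x=1 n1=1 y=1 v=1 p=1 u=1 n0=1 clk=1 r=0 z=1
t7.Δ1 q=1 x=1 n1=1 y=1 v=1 p=1 u=1 n0=1 clk=0 r=0 z=1
t8.Δ0 q=1 x=1 n1=1 y=1 v=1 p=1 u=1 n0=1 clk=0 r=0 z=1
t8.Δ1 q=1 x=1 n1=1 y=1 v=1 p=1 u=1 n0=1 clk=1 r=0 z=1
t8.Δ2 q=1 x=1 n1=0 y=1 v=1 p=1 u=1 n0=1 clk=1 r=0 z=1
t8.Δ3 q=1 x=1 n1=0 y=1 v=0 p=1 u=1 n0=1 clk=1 r=0 z=1
t8.Δ4 q=1 x=1 n1=0 y=1 v=0 p=1 u=1 n0=1 clk=1 r=1 z=1
t9.Δ0 q=1 x=1 n1=0 y=1 v=0 p=1 u=1 n0=1 clk=1 r=1 z=1
t9.Δ1 q=1 x=1 n1=0 y=1 v=0 p=1 u=1 n0=1 clk=0 r=1 z=1
t10.Δ0 q=1 x=1 n1=0 y=1 v=0 p=1 u=1 n0=1 clk=0 r=1 z=1
t10.Δ1 q=1 x=1 n1=0 y=1 v=0 p=1 u=1 n0=1 clk=1 r=1 z=1
t10.Δ2 q=1 x=1 n1=1 y=1 v=0 p=1 u=1 n0=1 clk=1 r=1 z=1
t10.Δ3 q=1 x=1 n1=1 y=1 v=1 p=1 u=1 n0=1 clk=1 r=1 z=1
t10.Δ4 q=1 x=1 n1=1 y=1 v=1 p=1 u=1 n0=1 clk=1 r=0 z=1
t11.Δ0 q=1 x=1 n1=1 y=1 v=1 p=1 u=1 n0=1 clk=1 r=0 z=1
t11.Δ1 q=1 x=1 n1=1 y=1 v=1 p=1 u=1 n0=1 clk=0 r=0 z=1
t12.Δ0 q=1 x=1 n1=1 y=1 v=1 p=1 u=1 n0=1 clk=0 r=0 z=1
t12.Δ1 q=1 x=1 n1=1 y=1 v=1 p=1 u=1 n0=1 clk=1 r=0 z=1
t12.Δ2 q=1 x=1 n1=0 y=1 v=1 p=1 u=1 n0=1 clk=1 r=0 z=1
t12.Δ3 q=1 x=1 n1=0 y=1 v=0 p=1 u=1 n0=1 clk=1 r=0 z=1
t12.Δ4 q=1 x=1 n1=0 y=1 v=0 p=1 u=1 n0=1 clk=1 r=1 z=1
t13.Δ0 q=1 x=1 n1=0 y=1 v=0 p=1 u=1 n0=1 clk=1 r=1 z=1
t13.Δ1 q=1 x=1 n1=0 y=1 v=0 p=1 u=1 n0=1 clk=0 r=1 z=1
t14.Δ0 q=1 x=1 n1=0 y=1 v=0 p=1 u=1 n0=1 clk=0 r=1 z=1
t14.Δ1 q=1 x=1 n1=0 y=1 v=0 p=1 u=1 n0=1 clk=1 r=1 z=1
t14.Δ2 q=1 x=1 n1=1 y=1 v=0 p=1 u=1 n0=1 clk=1 r=1 z=1
t14.Δ3 q=1 x=1 n1=1 y=1 v=1 p=1 u=1 n0=1 clk=1 r=1 z=1
t14.Δ4 q=1 x=1 n1=1 y=1 v=1 p=1 u=1 n0=1 clk=1 r=0 z=1
t15.Δ0 q=1 x=1 n1=1 y=1 v=1 p=1 u=1 n0=1 clk=1 r=0 z=1
t15.Δ1 q=1 x=1 n1=1 y=1 v=1 p=1 u=1 n0=1 clk=0 r=0 z=1
t16.Δ0 q=1 x=1 n1=1 y=1 v=1 p=1 u=1 n0=1 clk=0 r=0 z=1
t16.Δ1 q=1 x=1 n1=1 y=1 v=1 p=1 u=1 n0=1 clk=1 r=0 z=1
t16.Δ2 q=1 x=1 n1=0 y=1 v=1 p=1 u=1 n0=1 clk=1 r=0 z=1
t16.Δ3 q=1 x=1 n1=0 y=1 v=0 p=1 u=1 n0=1 clk=1 r=0 z=1
t16.Δ4 q=1 x=1 n1=0 y=1 v=0 p=1 u=1 n0=1 clk=1 r=1 z=1
t17.Δ0 q=1 x=1 n1=0 y=1 v=0 p=1 u=1 n0=1 clk=1 r=1 z=1
t17.Δ1 q=1 x=1 n1=0 y=1 v=0 p=1 u=1 n0=1 clk=0 r=1 z=1
t18.Δ0 q=1 x=1 n1=0 y=1 v=0 p=1 u=1 n0=1 clk=0 r=1 z=1
t18.Δ1 q=1 x=1 n1=0 y=1 v=0 p=1 u=1 n0=1 clk=1 r=1 z=1
t18.Δ2 q=1 x=1 n1=1 y=1 v=0 p=1 u=1 n0=1 clk=1 r=1 z=1
t18.Δ3 q=1 x=1 n1=1 y=1 v=1 p=1 u=1 n0=1 clk=1 r=1 z=1
t18.Δ4 q=1 x=1 n1=1 y=1 v=1 p=1 u=1 n0=1 clk=1 r=0 z=1

1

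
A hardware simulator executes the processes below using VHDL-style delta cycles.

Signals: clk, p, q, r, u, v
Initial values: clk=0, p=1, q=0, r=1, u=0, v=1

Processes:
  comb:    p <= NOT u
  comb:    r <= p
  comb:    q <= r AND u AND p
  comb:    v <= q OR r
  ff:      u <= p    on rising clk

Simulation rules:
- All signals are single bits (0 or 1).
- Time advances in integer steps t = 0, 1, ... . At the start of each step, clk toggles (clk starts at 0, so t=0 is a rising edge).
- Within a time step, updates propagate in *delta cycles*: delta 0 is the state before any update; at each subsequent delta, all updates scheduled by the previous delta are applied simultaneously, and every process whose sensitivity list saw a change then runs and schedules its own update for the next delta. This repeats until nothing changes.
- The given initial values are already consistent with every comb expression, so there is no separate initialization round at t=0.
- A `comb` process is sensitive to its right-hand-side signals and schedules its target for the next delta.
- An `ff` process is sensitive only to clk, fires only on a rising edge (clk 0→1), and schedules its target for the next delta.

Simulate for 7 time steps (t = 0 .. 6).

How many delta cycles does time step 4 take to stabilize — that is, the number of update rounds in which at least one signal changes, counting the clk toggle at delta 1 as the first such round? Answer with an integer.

5

[bits: v,q,r,clk,p,u]
t=0: Δ0=101010 Δ1=101110 Δ2=101111 Δ3=111101 Δ4=100101 Δ5=000101 | 5Δ
t=1: Δ0=000101 Δ1=000001 | 1Δ
t=2: Δ0=000001 Δ1=000101 Δ2=000100 Δ3=000110 Δ4=001110 Δ5=101110 | 5Δ
t=3: Δ0=101110 Δ1=101010 | 1Δ
t=4: Δ0=101010 Δ1=101110 Δ2=101111 Δ3=111101 Δ4=100101 Δ5=000101 | 5Δ
t=5: Δ0=000101 Δ1=000001 | 1Δ
t=6: Δ0=000001 Δ1=000101 Δ2=000100 Δ3=000110 Δ4=001110 Δ5=101110 | 5Δ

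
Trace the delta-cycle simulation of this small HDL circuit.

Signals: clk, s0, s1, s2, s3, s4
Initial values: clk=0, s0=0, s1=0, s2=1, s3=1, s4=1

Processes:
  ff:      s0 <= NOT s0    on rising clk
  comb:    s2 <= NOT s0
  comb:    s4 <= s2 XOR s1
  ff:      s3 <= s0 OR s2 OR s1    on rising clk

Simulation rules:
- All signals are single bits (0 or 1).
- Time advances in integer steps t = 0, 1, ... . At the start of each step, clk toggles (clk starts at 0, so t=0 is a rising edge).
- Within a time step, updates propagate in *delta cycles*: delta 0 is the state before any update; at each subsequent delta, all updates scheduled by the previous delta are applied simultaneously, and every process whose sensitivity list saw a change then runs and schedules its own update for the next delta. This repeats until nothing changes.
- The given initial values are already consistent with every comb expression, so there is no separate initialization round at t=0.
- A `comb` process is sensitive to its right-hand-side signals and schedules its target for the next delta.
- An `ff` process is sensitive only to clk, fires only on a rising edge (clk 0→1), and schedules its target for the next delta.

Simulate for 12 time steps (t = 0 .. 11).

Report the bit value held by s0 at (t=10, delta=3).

0

t=0 Δ0: s1=0 s4=1 s3=1 s2=1 s0=0 clk=0
  Δ1: clk:0→1
  Δ2: s0:0→1
  Δ3: s2:1→0
  Δ4: s4:1→0
  (4Δ to stable)
t=1 Δ0: s1=0 s4=0 s3=1 s2=0 s0=1 clk=1
  Δ1: clk:1→0
  (1Δ to stable)
t=2 Δ0: s1=0 s4=0 s3=1 s2=0 s0=1 clk=0
  Δ1: clk:0→1
  Δ2: s0:1→0
  Δ3: s2:0→1
  Δ4: s4:0→1
  (4Δ to stable)
t=3 Δ0: s1=0 s4=1 s3=1 s2=1 s0=0 clk=1
  Δ1: clk:1→0
  (1Δ to stable)
t=4 Δ0: s1=0 s4=1 s3=1 s2=1 s0=0 clk=0
  Δ1: clk:0→1
  Δ2: s0:0→1
  Δ3: s2:1→0
  Δ4: s4:1→0
  (4Δ to stable)
t=5 Δ0: s1=0 s4=0 s3=1 s2=0 s0=1 clk=1
  Δ1: clk:1→0
  (1Δ to stable)
t=6 Δ0: s1=0 s4=0 s3=1 s2=0 s0=1 clk=0
  Δ1: clk:0→1
  Δ2: s0:1→0
  Δ3: s2:0→1
  Δ4: s4:0→1
  (4Δ to stable)
t=7 Δ0: s1=0 s4=1 s3=1 s2=1 s0=0 clk=1
  Δ1: clk:1→0
  (1Δ to stable)
t=8 Δ0: s1=0 s4=1 s3=1 s2=1 s0=0 clk=0
  Δ1: clk:0→1
  Δ2: s0:0→1
  Δ3: s2:1→0
  Δ4: s4:1→0
  (4Δ to stable)
t=9 Δ0: s1=0 s4=0 s3=1 s2=0 s0=1 clk=1
  Δ1: clk:1→0
  (1Δ to stable)
t=10 Δ0: s1=0 s4=0 s3=1 s2=0 s0=1 clk=0
  Δ1: clk:0→1
  Δ2: s0:1→0
  Δ3: s2:0→1
  Δ4: s4:0→1
  (4Δ to stable)
t=11 Δ0: s1=0 s4=1 s3=1 s2=1 s0=0 clk=1
  Δ1: clk:1→0
  (1Δ to stable)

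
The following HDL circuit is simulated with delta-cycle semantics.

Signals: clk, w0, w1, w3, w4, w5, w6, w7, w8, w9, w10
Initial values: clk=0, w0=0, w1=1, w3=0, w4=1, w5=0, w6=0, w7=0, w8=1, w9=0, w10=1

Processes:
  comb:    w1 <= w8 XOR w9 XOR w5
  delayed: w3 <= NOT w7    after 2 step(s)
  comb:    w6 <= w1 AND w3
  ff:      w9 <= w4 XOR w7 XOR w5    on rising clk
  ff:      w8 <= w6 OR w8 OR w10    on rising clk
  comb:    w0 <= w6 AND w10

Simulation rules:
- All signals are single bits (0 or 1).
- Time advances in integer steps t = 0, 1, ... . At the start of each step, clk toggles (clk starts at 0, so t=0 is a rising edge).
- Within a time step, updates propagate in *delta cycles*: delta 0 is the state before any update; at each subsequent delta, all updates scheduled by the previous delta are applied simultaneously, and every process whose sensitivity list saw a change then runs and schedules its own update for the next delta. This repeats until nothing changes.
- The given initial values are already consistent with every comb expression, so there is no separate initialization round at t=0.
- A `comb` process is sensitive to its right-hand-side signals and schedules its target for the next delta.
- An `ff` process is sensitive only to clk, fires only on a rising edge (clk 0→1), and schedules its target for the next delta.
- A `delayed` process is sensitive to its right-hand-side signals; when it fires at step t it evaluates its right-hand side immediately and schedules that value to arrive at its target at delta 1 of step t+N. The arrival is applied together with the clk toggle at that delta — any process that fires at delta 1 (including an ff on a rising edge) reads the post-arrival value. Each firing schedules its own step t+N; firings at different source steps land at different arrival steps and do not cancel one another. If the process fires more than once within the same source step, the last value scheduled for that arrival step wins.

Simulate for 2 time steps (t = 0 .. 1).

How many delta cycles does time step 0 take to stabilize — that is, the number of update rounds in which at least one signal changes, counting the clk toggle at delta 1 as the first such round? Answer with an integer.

3

t0.Δ0 w8=1 w7=0 w10=1 clk=0 w5=0 w6=0 w3=0 w9=0 w0=0 w1=1 w4=1
t0.Δ1 w8=1 w7=0 w10=1 clk=1 w5=0 w6=0 w3=0 w9=0 w0=0 w1=1 w4=1
t0.Δ2 w8=1 w7=0 w10=1 clk=1 w5=0 w6=0 w3=0 w9=1 w0=0 w1=1 w4=1
t0.Δ3 w8=1 w7=0 w10=1 clk=1 w5=0 w6=0 w3=0 w9=1 w0=0 w1=0 w4=1
t1.Δ0 w8=1 w7=0 w10=1 clk=1 w5=0 w6=0 w3=0 w9=1 w0=0 w1=0 w4=1
t1.Δ1 w8=1 w7=0 w10=1 clk=0 w5=0 w6=0 w3=0 w9=1 w0=0 w1=0 w4=1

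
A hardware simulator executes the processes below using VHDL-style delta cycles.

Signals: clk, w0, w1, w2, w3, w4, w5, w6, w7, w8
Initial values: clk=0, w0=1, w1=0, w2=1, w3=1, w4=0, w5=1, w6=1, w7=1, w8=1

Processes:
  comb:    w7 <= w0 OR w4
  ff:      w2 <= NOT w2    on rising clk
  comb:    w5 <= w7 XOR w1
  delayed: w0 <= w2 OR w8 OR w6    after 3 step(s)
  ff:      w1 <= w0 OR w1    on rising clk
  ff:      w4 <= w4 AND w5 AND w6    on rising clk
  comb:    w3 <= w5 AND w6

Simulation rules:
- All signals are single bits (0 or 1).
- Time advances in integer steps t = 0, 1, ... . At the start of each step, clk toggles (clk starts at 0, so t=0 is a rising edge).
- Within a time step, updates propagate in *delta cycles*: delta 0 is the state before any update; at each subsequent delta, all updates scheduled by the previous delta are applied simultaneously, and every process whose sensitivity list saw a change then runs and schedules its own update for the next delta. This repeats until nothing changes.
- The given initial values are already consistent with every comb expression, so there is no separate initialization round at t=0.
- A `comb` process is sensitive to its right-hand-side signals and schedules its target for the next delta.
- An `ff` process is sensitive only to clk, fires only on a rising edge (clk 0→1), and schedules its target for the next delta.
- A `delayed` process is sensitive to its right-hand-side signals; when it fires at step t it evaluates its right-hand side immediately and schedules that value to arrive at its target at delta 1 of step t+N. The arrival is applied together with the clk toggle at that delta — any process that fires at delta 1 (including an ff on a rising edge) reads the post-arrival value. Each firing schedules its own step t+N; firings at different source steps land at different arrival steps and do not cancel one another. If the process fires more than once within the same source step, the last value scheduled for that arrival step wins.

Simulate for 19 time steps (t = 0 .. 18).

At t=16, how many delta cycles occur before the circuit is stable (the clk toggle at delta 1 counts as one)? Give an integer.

2

t0.Δ0 w2=1 w4=0 w7=1 w3=1 w8=1 w6=1 w0=1 w5=1 w1=0 clk=0
t0.Δ1 w2=1 w4=0 w7=1 w3=1 w8=1 w6=1 w0=1 w5=1 w1=0 clk=1
t0.Δ2 w2=0 w4=0 w7=1 w3=1 w8=1 w6=1 w0=1 w5=1 w1=1 clk=1
t0.Δ3 w2=0 w4=0 w7=1 w3=1 w8=1 w6=1 w0=1 w5=0 w1=1 clk=1
t0.Δ4 w2=0 w4=0 w7=1 w3=0 w8=1 w6=1 w0=1 w5=0 w1=1 clk=1
t1.Δ0 w2=0 w4=0 w7=1 w3=0 w8=1 w6=1 w0=1 w5=0 w1=1 clk=1
t1.Δ1 w2=0 w4=0 w7=1 w3=0 w8=1 w6=1 w0=1 w5=0 w1=1 clk=0
t2.Δ0 w2=0 w4=0 w7=1 w3=0 w8=1 w6=1 w0=1 w5=0 w1=1 clk=0
t2.Δ1 w2=0 w4=0 w7=1 w3=0 w8=1 w6=1 w0=1 w5=0 w1=1 clk=1
t2.Δ2 w2=1 w4=0 w7=1 w3=0 w8=1 w6=1 w0=1 w5=0 w1=1 clk=1
t3.Δ0 w2=1 w4=0 w7=1 w3=0 w8=1 w6=1 w0=1 w5=0 w1=1 clk=1
t3.Δ1 w2=1 w4=0 w7=1 w3=0 w8=1 w6=1 w0=1 w5=0 w1=1 clk=0
t4.Δ0 w2=1 w4=0 w7=1 w3=0 w8=1 w6=1 w0=1 w5=0 w1=1 clk=0
t4.Δ1 w2=1 w4=0 w7=1 w3=0 w8=1 w6=1 w0=1 w5=0 w1=1 clk=1
t4.Δ2 w2=0 w4=0 w7=1 w3=0 w8=1 w6=1 w0=1 w5=0 w1=1 clk=1
t5.Δ0 w2=0 w4=0 w7=1 w3=0 w8=1 w6=1 w0=1 w5=0 w1=1 clk=1
t5.Δ1 w2=0 w4=0 w7=1 w3=0 w8=1 w6=1 w0=1 w5=0 w1=1 clk=0
t6.Δ0 w2=0 w4=0 w7=1 w3=0 w8=1 w6=1 w0=1 w5=0 w1=1 clk=0
t6.Δ1 w2=0 w4=0 w7=1 w3=0 w8=1 w6=1 w0=1 w5=0 w1=1 clk=1
t6.Δ2 w2=1 w4=0 w7=1 w3=0 w8=1 w6=1 w0=1 w5=0 w1=1 clk=1
t7.Δ0 w2=1 w4=0 w7=1 w3=0 w8=1 w6=1 w0=1 w5=0 w1=1 clk=1
t7.Δ1 w2=1 w4=0 w7=1 w3=0 w8=1 w6=1 w0=1 w5=0 w1=1 clk=0
t8.Δ0 w2=1 w4=0 w7=1 w3=0 w8=1 w6=1 w0=1 w5=0 w1=1 clk=0
t8.Δ1 w2=1 w4=0 w7=1 w3=0 w8=1 w6=1 w0=1 w5=0 w1=1 clk=1
t8.Δ2 w2=0 w4=0 w7=1 w3=0 w8=1 w6=1 w0=1 w5=0 w1=1 clk=1
t9.Δ0 w2=0 w4=0 w7=1 w3=0 w8=1 w6=1 w0=1 w5=0 w1=1 clk=1
t9.Δ1 w2=0 w4=0 w7=1 w3=0 w8=1 w6=1 w0=1 w5=0 w1=1 clk=0
t10.Δ0 w2=0 w4=0 w7=1 w3=0 w8=1 w6=1 w0=1 w5=0 w1=1 clk=0
t10.Δ1 w2=0 w4=0 w7=1 w3=0 w8=1 w6=1 w0=1 w5=0 w1=1 clk=1
t10.Δ2 w2=1 w4=0 w7=1 w3=0 w8=1 w6=1 w0=1 w5=0 w1=1 clk=1
t11.Δ0 w2=1 w4=0 w7=1 w3=0 w8=1 w6=1 w0=1 w5=0 w1=1 clk=1
t11.Δ1 w2=1 w4=0 w7=1 w3=0 w8=1 w6=1 w0=1 w5=0 w1=1 clk=0
t12.Δ0 w2=1 w4=0 w7=1 w3=0 w8=1 w6=1 w0=1 w5=0 w1=1 clk=0
t12.Δ1 w2=1 w4=0 w7=1 w3=0 w8=1 w6=1 w0=1 w5=0 w1=1 clk=1
t12.Δ2 w2=0 w4=0 w7=1 w3=0 w8=1 w6=1 w0=1 w5=0 w1=1 clk=1
t13.Δ0 w2=0 w4=0 w7=1 w3=0 w8=1 w6=1 w0=1 w5=0 w1=1 clk=1
t13.Δ1 w2=0 w4=0 w7=1 w3=0 w8=1 w6=1 w0=1 w5=0 w1=1 clk=0
t14.Δ0 w2=0 w4=0 w7=1 w3=0 w8=1 w6=1 w0=1 w5=0 w1=1 clk=0
t14.Δ1 w2=0 w4=0 w7=1 w3=0 w8=1 w6=1 w0=1 w5=0 w1=1 clk=1
t14.Δ2 w2=1 w4=0 w7=1 w3=0 w8=1 w6=1 w0=1 w5=0 w1=1 clk=1
t15.Δ0 w2=1 w4=0 w7=1 w3=0 w8=1 w6=1 w0=1 w5=0 w1=1 clk=1
t15.Δ1 w2=1 w4=0 w7=1 w3=0 w8=1 w6=1 w0=1 w5=0 w1=1 clk=0
t16.Δ0 w2=1 w4=0 w7=1 w3=0 w8=1 w6=1 w0=1 w5=0 w1=1 clk=0
t16.Δ1 w2=1 w4=0 w7=1 w3=0 w8=1 w6=1 w0=1 w5=0 w1=1 clk=1
t16.Δ2 w2=0 w4=0 w7=1 w3=0 w8=1 w6=1 w0=1 w5=0 w1=1 clk=1
t17.Δ0 w2=0 w4=0 w7=1 w3=0 w8=1 w6=1 w0=1 w5=0 w1=1 clk=1
t17.Δ1 w2=0 w4=0 w7=1 w3=0 w8=1 w6=1 w0=1 w5=0 w1=1 clk=0
t18.Δ0 w2=0 w4=0 w7=1 w3=0 w8=1 w6=1 w0=1 w5=0 w1=1 clk=0
t18.Δ1 w2=0 w4=0 w7=1 w3=0 w8=1 w6=1 w0=1 w5=0 w1=1 clk=1
t18.Δ2 w2=1 w4=0 w7=1 w3=0 w8=1 w6=1 w0=1 w5=0 w1=1 clk=1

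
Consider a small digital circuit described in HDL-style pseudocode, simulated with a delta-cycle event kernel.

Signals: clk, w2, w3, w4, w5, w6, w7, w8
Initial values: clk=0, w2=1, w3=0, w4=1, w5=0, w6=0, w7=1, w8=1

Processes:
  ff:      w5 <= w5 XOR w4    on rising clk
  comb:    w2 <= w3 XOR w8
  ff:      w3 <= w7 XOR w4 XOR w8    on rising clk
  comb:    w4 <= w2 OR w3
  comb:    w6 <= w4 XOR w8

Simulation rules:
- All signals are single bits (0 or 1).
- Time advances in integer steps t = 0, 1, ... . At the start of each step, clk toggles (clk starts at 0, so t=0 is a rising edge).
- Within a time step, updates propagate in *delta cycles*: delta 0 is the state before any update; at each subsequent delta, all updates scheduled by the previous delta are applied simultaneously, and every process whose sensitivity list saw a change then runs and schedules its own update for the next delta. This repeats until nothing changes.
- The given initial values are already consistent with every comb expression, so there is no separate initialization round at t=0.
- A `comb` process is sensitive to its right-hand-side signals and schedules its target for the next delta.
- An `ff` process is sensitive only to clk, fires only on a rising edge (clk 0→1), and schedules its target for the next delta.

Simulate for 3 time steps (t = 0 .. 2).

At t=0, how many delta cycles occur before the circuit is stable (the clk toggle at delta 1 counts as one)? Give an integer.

3

t=0 Δ0: w4=1 w8=1 clk=0 w2=1 w5=0 w6=0 w7=1 w3=0
  Δ1: clk:0→1
  Δ2: w5:0→1, w3:0→1
  Δ3: w2:1→0
  (3Δ to stable)
t=1 Δ0: w4=1 w8=1 clk=1 w2=0 w5=1 w6=0 w7=1 w3=1
  Δ1: clk:1→0
  (1Δ to stable)
t=2 Δ0: w4=1 w8=1 clk=0 w2=0 w5=1 w6=0 w7=1 w3=1
  Δ1: clk:0→1
  Δ2: w5:1→0
  (2Δ to stable)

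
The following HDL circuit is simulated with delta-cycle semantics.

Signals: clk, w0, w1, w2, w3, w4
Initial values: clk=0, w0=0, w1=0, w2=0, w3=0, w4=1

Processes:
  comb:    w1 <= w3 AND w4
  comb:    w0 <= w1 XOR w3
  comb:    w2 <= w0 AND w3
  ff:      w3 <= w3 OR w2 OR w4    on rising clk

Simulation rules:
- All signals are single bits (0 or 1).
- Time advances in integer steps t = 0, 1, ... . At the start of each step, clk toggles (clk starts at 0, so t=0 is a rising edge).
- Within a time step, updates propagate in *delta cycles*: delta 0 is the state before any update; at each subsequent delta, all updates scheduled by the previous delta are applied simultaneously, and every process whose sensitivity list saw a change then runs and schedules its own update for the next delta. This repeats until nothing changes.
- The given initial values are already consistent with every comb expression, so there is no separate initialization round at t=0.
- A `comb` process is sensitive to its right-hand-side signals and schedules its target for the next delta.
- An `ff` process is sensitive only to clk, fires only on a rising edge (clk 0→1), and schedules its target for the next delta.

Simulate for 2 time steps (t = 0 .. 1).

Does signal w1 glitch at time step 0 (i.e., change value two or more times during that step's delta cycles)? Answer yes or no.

no

t0.Δ0 w4=1 w0=0 w2=0 w1=0 clk=0 w3=0
t0.Δ1 w4=1 w0=0 w2=0 w1=0 clk=1 w3=0
t0.Δ2 w4=1 w0=0 w2=0 w1=0 clk=1 w3=1
t0.Δ3 w4=1 w0=1 w2=0 w1=1 clk=1 w3=1
t0.Δ4 w4=1 w0=0 w2=1 w1=1 clk=1 w3=1
t0.Δ5 w4=1 w0=0 w2=0 w1=1 clk=1 w3=1
t1.Δ0 w4=1 w0=0 w2=0 w1=1 clk=1 w3=1
t1.Δ1 w4=1 w0=0 w2=0 w1=1 clk=0 w3=1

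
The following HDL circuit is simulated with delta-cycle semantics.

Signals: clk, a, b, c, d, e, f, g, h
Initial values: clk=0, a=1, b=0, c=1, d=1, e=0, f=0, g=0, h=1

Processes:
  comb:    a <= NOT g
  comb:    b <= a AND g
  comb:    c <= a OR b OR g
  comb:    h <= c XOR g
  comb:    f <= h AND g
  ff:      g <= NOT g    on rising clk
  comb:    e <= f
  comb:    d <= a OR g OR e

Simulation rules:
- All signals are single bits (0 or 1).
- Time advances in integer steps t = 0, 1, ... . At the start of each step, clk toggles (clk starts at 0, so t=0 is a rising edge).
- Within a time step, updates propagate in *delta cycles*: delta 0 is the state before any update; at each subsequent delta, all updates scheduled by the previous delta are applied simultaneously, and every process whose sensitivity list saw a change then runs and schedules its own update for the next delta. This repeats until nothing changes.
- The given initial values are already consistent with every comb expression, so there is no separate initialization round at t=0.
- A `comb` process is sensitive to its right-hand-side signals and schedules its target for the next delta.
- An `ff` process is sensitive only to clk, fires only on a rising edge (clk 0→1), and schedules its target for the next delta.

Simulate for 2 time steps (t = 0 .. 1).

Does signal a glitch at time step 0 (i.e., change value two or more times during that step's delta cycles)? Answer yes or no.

no

t=0 Δ0: f=0 g=0 c=1 e=0 d=1 clk=0 b=0 a=1 h=1
  Δ1: clk:0→1
  Δ2: g:0→1
  Δ3: f:0→1, b:0→1, a:1→0, h:1→0
  Δ4: f:1→0, e:0→1, b:1→0
  Δ5: e:1→0
  (5Δ to stable)
t=1 Δ0: f=0 g=1 c=1 e=0 d=1 clk=1 b=0 a=0 h=0
  Δ1: clk:1→0
  (1Δ to stable)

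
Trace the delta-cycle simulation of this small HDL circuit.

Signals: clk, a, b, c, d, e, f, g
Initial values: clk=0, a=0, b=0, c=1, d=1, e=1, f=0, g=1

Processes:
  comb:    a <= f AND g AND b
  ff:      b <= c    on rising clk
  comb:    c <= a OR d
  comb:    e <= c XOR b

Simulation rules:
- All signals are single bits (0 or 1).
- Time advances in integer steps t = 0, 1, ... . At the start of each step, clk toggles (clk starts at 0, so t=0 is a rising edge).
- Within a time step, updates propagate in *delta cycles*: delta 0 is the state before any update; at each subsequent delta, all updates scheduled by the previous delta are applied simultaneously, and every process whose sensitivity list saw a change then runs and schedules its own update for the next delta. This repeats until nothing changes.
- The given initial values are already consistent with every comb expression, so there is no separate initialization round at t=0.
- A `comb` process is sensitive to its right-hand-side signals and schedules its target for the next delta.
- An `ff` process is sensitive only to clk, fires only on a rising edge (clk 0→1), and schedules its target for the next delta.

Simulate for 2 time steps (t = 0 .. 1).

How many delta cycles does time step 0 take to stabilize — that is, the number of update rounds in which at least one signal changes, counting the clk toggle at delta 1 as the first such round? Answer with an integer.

t0.Δ0 e=1 g=1 f=0 clk=0 b=0 a=0 d=1 c=1
t0.Δ1 e=1 g=1 f=0 clk=1 b=0 a=0 d=1 c=1
t0.Δ2 e=1 g=1 f=0 clk=1 b=1 a=0 d=1 c=1
t0.Δ3 e=0 g=1 f=0 clk=1 b=1 a=0 d=1 c=1
t1.Δ0 e=0 g=1 f=0 clk=1 b=1 a=0 d=1 c=1
t1.Δ1 e=0 g=1 f=0 clk=0 b=1 a=0 d=1 c=1

3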